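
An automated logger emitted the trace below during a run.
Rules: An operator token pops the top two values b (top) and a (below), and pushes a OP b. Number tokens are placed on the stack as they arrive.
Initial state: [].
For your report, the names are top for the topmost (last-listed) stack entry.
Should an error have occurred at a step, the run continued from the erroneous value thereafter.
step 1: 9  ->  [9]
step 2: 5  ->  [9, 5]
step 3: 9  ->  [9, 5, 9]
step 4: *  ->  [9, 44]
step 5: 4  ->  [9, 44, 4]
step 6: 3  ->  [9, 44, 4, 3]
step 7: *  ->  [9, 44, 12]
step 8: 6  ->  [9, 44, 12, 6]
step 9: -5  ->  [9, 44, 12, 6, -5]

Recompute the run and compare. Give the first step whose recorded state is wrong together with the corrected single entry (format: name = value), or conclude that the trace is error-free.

step 4, top = 45

Step 1: push 9: top = 9 — verified.
Step 2: push 5: top = 5 — checks out.
Step 3: push 9: top = 9 — agrees with the trace.
Step 4: 5 * 9 = 45 — a discrepancy with the trace.
First incorrect step: 4; the correct value is top = 45.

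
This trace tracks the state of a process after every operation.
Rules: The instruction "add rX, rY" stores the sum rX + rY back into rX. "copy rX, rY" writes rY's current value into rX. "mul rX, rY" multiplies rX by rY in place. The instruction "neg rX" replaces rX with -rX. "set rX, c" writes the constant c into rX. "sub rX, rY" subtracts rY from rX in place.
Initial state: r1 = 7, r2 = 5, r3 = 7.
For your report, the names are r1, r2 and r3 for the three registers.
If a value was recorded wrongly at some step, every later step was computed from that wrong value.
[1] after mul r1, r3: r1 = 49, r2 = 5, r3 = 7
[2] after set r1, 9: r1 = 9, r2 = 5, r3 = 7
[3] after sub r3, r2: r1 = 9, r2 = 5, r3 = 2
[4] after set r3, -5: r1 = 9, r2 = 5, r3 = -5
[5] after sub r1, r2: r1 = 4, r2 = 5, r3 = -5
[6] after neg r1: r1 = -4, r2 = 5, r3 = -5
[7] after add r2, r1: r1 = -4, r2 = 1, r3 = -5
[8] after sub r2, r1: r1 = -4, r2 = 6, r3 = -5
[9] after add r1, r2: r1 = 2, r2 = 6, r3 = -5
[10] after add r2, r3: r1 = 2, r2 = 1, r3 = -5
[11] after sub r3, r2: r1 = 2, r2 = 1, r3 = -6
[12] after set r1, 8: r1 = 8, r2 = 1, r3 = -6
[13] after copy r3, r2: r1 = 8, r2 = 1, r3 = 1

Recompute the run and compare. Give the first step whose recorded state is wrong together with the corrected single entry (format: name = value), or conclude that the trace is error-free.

step 8, r2 = 5

1. r1 = 7 * 7 = 49 (agrees with the trace)
2. r1 = 9 (checks out)
3. r3 = 7 - 5 = 2 (in agreement)
4. r3 = -5 (consistent with the trace)
5. r1 = 9 - 5 = 4 (in agreement)
6. r1 = -(4) = -4 (matches)
7. r2 = 5 + -4 = 1 (exactly as logged)
8. r2 = 1 - -4 = 5 (this is not what the trace shows)
The earliest wrong entry is at step 8: it should read r2 = 5.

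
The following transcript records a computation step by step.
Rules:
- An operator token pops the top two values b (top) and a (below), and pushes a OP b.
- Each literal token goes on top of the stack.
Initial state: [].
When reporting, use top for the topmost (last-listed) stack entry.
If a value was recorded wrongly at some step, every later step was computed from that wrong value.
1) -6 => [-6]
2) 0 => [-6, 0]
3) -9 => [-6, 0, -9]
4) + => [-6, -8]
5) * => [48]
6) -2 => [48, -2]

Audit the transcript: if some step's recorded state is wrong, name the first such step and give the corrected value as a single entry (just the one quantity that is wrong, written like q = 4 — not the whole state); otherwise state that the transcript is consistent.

1. push -6: top = -6 (in agreement)
2. push 0: top = 0 (consistent with the transcript)
3. push -9: top = -9 (same as recorded)
4. 0 + -9 = -9 (the transcript has a different value)
First deviation found at step 4; the corrected entry is top = -9.

step 4, top = -9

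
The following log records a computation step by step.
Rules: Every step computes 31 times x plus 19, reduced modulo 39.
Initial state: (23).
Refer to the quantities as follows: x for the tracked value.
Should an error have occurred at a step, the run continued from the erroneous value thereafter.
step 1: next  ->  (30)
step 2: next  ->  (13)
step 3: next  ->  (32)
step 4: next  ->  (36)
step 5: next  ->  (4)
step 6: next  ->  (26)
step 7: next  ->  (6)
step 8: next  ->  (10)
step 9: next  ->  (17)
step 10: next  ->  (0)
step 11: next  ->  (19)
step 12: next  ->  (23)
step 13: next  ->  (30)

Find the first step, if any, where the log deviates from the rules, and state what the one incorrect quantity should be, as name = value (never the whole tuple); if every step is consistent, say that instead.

no error

Step 1: x = (31*23 + 19) mod 39 = 30 — exactly as logged.
Step 2: x = (31*30 + 19) mod 39 = 13 — agrees with the log.
Step 3: x = (31*13 + 19) mod 39 = 32 — exactly as logged.
Step 4: x = (31*32 + 19) mod 39 = 36 — no discrepancy.
Step 5: x = (31*36 + 19) mod 39 = 4 — same as recorded.
Step 6: x = (31*4 + 19) mod 39 = 26 — exactly as logged.
Step 7: x = (31*26 + 19) mod 39 = 6 — consistent with the log.
Step 8: x = (31*6 + 19) mod 39 = 10 — in agreement.
Step 9: x = (31*10 + 19) mod 39 = 17 — matches.
Step 10: x = (31*17 + 19) mod 39 = 0 — matches.
Step 11: x = (31*0 + 19) mod 39 = 19 — exactly as logged.
Step 12: x = (31*19 + 19) mod 39 = 23 — matches.
Step 13: x = (31*23 + 19) mod 39 = 30 — checks out.
All entries verified; no error found.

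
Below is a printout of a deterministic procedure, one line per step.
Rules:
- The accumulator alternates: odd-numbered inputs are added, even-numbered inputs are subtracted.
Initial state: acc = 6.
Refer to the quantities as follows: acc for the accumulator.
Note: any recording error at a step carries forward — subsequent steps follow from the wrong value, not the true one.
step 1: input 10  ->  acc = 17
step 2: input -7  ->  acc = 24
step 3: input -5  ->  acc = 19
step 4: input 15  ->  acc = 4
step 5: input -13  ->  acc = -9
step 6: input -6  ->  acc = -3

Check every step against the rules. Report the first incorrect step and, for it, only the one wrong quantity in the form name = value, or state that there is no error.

1. acc = 6 + 10 = 16 (the printout has a different value)
First incorrect step: 1; the correct value is acc = 16.

step 1, acc = 16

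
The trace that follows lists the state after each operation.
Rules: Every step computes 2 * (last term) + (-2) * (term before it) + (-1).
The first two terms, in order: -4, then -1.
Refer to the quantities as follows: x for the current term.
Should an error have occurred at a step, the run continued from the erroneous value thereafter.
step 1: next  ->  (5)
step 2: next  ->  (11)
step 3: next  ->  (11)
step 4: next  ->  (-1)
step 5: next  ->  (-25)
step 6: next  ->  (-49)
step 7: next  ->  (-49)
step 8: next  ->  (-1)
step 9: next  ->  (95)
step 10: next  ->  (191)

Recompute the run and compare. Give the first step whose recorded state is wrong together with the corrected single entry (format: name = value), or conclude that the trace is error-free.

1. x = 2*(-1) + (-2)*(-4) + (-1) = 5 (exactly as logged)
2. x = 2*(5) + (-2)*(-1) + (-1) = 11 (no discrepancy)
3. x = 2*(11) + (-2)*(5) + (-1) = 11 (in agreement)
4. x = 2*(11) + (-2)*(11) + (-1) = -1 (verified)
5. x = 2*(-1) + (-2)*(11) + (-1) = -25 (exactly as logged)
6. x = 2*(-25) + (-2)*(-1) + (-1) = -49 (verified)
7. x = 2*(-49) + (-2)*(-25) + (-1) = -49 (agrees with the trace)
8. x = 2*(-49) + (-2)*(-49) + (-1) = -1 (exactly as logged)
9. x = 2*(-1) + (-2)*(-49) + (-1) = 95 (agrees with the trace)
10. x = 2*(95) + (-2)*(-1) + (-1) = 191 (same as recorded)
No step deviates from the rules.

no error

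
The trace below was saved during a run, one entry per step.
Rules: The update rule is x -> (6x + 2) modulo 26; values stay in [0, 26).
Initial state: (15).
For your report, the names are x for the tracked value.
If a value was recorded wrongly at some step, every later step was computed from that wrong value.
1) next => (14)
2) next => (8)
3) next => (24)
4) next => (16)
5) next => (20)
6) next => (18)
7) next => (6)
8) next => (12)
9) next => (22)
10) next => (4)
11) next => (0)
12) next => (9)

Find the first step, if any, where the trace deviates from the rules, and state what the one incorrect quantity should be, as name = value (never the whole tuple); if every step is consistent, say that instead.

1. x = (6*15 + 2) mod 26 = 14 (matches)
2. x = (6*14 + 2) mod 26 = 8 (checks out)
3. x = (6*8 + 2) mod 26 = 24 (consistent with the trace)
4. x = (6*24 + 2) mod 26 = 16 (exactly as logged)
5. x = (6*16 + 2) mod 26 = 20 (in agreement)
6. x = (6*20 + 2) mod 26 = 18 (checks out)
7. x = (6*18 + 2) mod 26 = 6 (verified)
8. x = (6*6 + 2) mod 26 = 12 (in agreement)
9. x = (6*12 + 2) mod 26 = 22 (verified)
10. x = (6*22 + 2) mod 26 = 4 (checks out)
11. x = (6*4 + 2) mod 26 = 0 (agrees with the trace)
12. x = (6*0 + 2) mod 26 = 2 (the recorded entry deviates here)
The audit stops at step 12: the recorded entry is wrong and should be x = 2.

step 12, x = 2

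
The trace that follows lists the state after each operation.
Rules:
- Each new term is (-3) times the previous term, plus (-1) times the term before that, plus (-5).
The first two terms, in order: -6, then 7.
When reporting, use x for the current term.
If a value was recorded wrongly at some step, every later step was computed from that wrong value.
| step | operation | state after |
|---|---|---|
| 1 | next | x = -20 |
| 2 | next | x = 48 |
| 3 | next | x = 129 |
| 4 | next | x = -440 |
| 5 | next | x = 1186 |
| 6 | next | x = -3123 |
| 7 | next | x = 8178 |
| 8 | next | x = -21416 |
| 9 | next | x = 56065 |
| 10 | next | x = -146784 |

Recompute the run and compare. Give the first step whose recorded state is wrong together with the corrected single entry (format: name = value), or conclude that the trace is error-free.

step 1: x = -3*(7) + (-1)*(-6) + (-5) = -20 -> agrees with the trace
step 2: x = -3*(-20) + (-1)*(7) + (-5) = 48 -> same as recorded
step 3: x = -3*(48) + (-1)*(-20) + (-5) = -129 -> not what was recorded
The audit stops at step 3: the recorded entry is wrong and should be x = -129.

step 3, x = -129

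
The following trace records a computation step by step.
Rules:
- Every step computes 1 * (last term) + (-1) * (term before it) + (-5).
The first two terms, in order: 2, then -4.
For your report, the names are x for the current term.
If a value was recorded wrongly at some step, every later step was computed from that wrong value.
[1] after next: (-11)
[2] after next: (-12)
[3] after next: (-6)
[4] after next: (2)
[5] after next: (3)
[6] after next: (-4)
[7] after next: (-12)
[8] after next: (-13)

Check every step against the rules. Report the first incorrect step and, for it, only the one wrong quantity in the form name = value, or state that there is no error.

step 4, x = 1

1. x = 1*(-4) + (-1)*(2) + (-5) = -11 (checks out)
2. x = 1*(-11) + (-1)*(-4) + (-5) = -12 (confirmed correct)
3. x = 1*(-12) + (-1)*(-11) + (-5) = -6 (matches)
4. x = 1*(-6) + (-1)*(-12) + (-5) = 1 (the trace disagrees here)
The audit stops at step 4: the recorded entry is wrong and should be x = 1.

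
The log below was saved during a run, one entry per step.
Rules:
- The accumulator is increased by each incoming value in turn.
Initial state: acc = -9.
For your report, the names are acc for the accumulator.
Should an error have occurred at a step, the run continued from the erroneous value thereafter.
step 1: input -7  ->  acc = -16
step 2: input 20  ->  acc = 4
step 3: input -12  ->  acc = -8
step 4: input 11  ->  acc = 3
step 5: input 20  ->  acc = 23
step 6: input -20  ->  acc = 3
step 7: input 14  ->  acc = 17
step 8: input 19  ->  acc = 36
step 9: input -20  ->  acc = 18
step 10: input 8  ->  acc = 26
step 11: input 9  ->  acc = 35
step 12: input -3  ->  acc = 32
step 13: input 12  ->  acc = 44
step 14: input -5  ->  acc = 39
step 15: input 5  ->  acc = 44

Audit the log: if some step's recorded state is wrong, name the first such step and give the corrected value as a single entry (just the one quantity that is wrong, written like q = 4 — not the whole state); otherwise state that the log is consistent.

Recomputing the run from the initial state:
step 1: acc = -16
step 2: acc = 4
step 3: acc = -8
step 4: acc = 3
step 5: acc = 23
step 6: acc = 3
step 7: acc = 17
step 8: acc = 36
step 9: acc = 16
step 10: acc = 24
step 11: acc = 33
step 12: acc = 30
step 13: acc = 42
step 14: acc = 37
step 15: acc = 42
The first disagreement with the log is at step 9, where the value should be acc = 16.

step 9, acc = 16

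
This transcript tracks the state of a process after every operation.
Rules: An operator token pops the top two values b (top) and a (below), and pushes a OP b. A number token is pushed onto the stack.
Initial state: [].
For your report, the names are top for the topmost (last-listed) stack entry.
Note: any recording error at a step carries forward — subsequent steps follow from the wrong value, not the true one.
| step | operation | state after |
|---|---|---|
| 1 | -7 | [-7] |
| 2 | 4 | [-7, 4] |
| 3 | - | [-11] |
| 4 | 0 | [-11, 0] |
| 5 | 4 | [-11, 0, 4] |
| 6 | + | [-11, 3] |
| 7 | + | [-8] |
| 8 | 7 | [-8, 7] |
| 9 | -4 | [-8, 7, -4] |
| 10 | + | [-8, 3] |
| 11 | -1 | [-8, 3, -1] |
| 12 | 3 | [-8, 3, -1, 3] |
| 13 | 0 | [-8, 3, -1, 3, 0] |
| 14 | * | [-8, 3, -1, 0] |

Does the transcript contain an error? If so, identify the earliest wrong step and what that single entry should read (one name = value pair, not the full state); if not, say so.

step 6, top = 4

Recomputing the run from the initial state:
step 1: [-7]
step 2: [-7, 4]
step 3: [-11]
step 4: [-11, 0]
step 5: [-11, 0, 4]
step 6: [-11, 4]
step 7: [-7]
step 8: [-7, 7]
step 9: [-7, 7, -4]
step 10: [-7, 3]
step 11: [-7, 3, -1]
step 12: [-7, 3, -1, 3]
step 13: [-7, 3, -1, 3, 0]
step 14: [-7, 3, -1, 0]
The first disagreement with the transcript is at step 6, where the value should be top = 4.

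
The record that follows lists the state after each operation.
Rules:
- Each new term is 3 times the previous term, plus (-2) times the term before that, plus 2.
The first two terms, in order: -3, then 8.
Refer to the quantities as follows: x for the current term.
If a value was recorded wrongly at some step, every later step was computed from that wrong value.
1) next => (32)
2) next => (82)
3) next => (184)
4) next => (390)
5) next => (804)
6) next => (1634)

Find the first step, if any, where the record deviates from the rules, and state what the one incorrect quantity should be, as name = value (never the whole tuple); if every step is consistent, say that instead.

no error

1. x = 3*(8) + (-2)*(-3) + (2) = 32 (consistent with the record)
2. x = 3*(32) + (-2)*(8) + (2) = 82 (no discrepancy)
3. x = 3*(82) + (-2)*(32) + (2) = 184 (consistent with the record)
4. x = 3*(184) + (-2)*(82) + (2) = 390 (confirmed correct)
5. x = 3*(390) + (-2)*(184) + (2) = 804 (same as recorded)
6. x = 3*(804) + (-2)*(390) + (2) = 1634 (same as recorded)
All entries verified; no error found.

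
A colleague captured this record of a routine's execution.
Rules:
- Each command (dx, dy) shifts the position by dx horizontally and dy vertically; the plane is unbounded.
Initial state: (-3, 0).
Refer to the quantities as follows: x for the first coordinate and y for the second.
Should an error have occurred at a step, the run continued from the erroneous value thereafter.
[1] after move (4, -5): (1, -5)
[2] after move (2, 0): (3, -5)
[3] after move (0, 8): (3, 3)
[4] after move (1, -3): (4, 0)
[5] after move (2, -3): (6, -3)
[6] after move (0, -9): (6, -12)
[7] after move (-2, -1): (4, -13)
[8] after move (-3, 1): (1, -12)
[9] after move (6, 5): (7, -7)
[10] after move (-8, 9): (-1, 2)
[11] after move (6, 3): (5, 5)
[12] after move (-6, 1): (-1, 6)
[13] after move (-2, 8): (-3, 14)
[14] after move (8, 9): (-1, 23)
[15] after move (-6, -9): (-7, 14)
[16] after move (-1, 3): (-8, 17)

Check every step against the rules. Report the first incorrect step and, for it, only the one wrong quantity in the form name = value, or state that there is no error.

1. x = -3 + (4) = 1, y = 0 + (-5) = -5 (agrees with the record)
2. x = 1 + (2) = 3, y = -5 + (0) = -5 (verified)
3. x = 3 + (0) = 3, y = -5 + (8) = 3 (checks out)
4. x = 3 + (1) = 4, y = 3 + (-3) = 0 (exactly as logged)
5. x = 4 + (2) = 6, y = 0 + (-3) = -3 (verified)
6. x = 6 + (0) = 6, y = -3 + (-9) = -12 (consistent with the record)
7. x = 6 + (-2) = 4, y = -12 + (-1) = -13 (agrees with the record)
8. x = 4 + (-3) = 1, y = -13 + (1) = -12 (checks out)
9. x = 1 + (6) = 7, y = -12 + (5) = -7 (agrees with the record)
10. x = 7 + (-8) = -1, y = -7 + (9) = 2 (agrees with the record)
11. x = -1 + (6) = 5, y = 2 + (3) = 5 (same as recorded)
12. x = 5 + (-6) = -1, y = 5 + (1) = 6 (matches)
13. x = -1 + (-2) = -3, y = 6 + (8) = 14 (consistent with the record)
14. x = -3 + (8) = 5, y = 14 + (9) = 23 (the record has a different value)
Step 14 is the first one off; corrected, x = 5.

step 14, x = 5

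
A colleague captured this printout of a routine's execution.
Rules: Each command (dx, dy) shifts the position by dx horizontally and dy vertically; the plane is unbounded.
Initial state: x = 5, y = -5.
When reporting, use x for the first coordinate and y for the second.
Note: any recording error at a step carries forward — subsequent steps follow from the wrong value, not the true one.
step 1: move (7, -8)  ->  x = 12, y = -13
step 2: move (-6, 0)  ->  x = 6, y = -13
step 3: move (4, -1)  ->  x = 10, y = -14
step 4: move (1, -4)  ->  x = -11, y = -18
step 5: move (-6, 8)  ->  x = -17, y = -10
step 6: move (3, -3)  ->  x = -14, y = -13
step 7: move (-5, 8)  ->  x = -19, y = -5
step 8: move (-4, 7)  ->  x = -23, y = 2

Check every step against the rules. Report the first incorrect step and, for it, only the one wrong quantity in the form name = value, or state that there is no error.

Step 1: x = 5 + (7) = 12, y = -5 + (-8) = -13 — exactly as logged.
Step 2: x = 12 + (-6) = 6, y = -13 + (0) = -13 — checks out.
Step 3: x = 6 + (4) = 10, y = -13 + (-1) = -14 — in agreement.
Step 4: x = 10 + (1) = 11, y = -14 + (-4) = -18 — first mismatch against the printout.
So the first discrepancy is step 4, where the right value is x = 11.

step 4, x = 11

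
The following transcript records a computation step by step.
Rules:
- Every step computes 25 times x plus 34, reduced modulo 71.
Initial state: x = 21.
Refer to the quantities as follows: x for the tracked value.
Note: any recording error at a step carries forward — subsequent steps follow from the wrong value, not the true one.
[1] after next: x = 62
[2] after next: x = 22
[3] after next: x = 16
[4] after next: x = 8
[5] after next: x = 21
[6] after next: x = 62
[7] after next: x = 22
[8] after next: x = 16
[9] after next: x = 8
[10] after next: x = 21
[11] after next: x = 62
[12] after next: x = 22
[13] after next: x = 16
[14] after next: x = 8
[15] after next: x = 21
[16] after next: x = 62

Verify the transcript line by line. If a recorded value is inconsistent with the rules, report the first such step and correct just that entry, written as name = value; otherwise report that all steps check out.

step 1: x = (25*21 + 34) mod 71 = 62 -> same as recorded
step 2: x = (25*62 + 34) mod 71 = 22 -> agrees with the transcript
step 3: x = (25*22 + 34) mod 71 = 16 -> agrees with the transcript
step 4: x = (25*16 + 34) mod 71 = 8 -> no discrepancy
step 5: x = (25*8 + 34) mod 71 = 21 -> consistent with the transcript
step 6: x = (25*21 + 34) mod 71 = 62 -> no discrepancy
step 7: x = (25*62 + 34) mod 71 = 22 -> consistent with the transcript
step 8: x = (25*22 + 34) mod 71 = 16 -> verified
step 9: x = (25*16 + 34) mod 71 = 8 -> exactly as logged
step 10: x = (25*8 + 34) mod 71 = 21 -> consistent with the transcript
step 11: x = (25*21 + 34) mod 71 = 62 -> no discrepancy
step 12: x = (25*62 + 34) mod 71 = 22 -> exactly as logged
step 13: x = (25*22 + 34) mod 71 = 16 -> agrees with the transcript
step 14: x = (25*16 + 34) mod 71 = 8 -> same as recorded
step 15: x = (25*8 + 34) mod 71 = 21 -> confirmed correct
step 16: x = (25*21 + 34) mod 71 = 62 -> in agreement
All entries verified; no error found.

no error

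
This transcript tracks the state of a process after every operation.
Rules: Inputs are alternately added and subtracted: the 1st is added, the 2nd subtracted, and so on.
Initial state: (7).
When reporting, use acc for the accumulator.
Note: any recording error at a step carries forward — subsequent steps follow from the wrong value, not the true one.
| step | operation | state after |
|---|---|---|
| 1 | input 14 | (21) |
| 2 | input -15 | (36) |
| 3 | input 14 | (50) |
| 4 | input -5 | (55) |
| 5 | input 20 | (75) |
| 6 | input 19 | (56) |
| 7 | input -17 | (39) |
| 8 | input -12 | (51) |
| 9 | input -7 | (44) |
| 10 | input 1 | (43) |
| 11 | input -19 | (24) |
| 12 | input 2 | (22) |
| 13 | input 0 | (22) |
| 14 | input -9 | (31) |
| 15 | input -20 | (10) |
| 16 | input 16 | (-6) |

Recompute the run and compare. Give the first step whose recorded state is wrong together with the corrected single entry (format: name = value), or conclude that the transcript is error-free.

step 15, acc = 11

Step 1: acc = 7 + 14 = 21 — verified.
Step 2: acc = 21 - -15 = 36 — in agreement.
Step 3: acc = 36 + 14 = 50 — exactly as logged.
Step 4: acc = 50 - -5 = 55 — matches.
Step 5: acc = 55 + 20 = 75 — agrees with the transcript.
Step 6: acc = 75 - 19 = 56 — no discrepancy.
Step 7: acc = 56 + -17 = 39 — same as recorded.
Step 8: acc = 39 - -12 = 51 — agrees with the transcript.
Step 9: acc = 51 + -7 = 44 — verified.
Step 10: acc = 44 - 1 = 43 — no discrepancy.
Step 11: acc = 43 + -19 = 24 — exactly as logged.
Step 12: acc = 24 - 2 = 22 — no discrepancy.
Step 13: acc = 22 + 0 = 22 — in agreement.
Step 14: acc = 22 - -9 = 31 — exactly as logged.
Step 15: acc = 31 + -20 = 11 — this is not what the transcript shows.
Conclusion: step 15 carries the first error; the entry should be acc = 11.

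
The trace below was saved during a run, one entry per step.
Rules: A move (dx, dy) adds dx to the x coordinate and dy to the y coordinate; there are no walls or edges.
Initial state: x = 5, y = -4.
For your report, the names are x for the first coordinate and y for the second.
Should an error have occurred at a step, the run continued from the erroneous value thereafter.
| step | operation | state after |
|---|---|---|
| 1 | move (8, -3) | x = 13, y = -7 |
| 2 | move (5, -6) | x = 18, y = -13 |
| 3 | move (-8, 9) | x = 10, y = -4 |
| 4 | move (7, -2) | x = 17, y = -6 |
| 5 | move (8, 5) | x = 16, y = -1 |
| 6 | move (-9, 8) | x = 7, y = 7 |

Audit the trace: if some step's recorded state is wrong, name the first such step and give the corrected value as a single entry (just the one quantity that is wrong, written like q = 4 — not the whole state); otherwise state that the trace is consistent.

Step 1: x = 5 + (8) = 13, y = -4 + (-3) = -7 — confirmed correct.
Step 2: x = 13 + (5) = 18, y = -7 + (-6) = -13 — no discrepancy.
Step 3: x = 18 + (-8) = 10, y = -13 + (9) = -4 — no discrepancy.
Step 4: x = 10 + (7) = 17, y = -4 + (-2) = -6 — verified.
Step 5: x = 17 + (8) = 25, y = -6 + (5) = -1 — the trace has a different value.
The earliest wrong entry is at step 5: it should read x = 25.

step 5, x = 25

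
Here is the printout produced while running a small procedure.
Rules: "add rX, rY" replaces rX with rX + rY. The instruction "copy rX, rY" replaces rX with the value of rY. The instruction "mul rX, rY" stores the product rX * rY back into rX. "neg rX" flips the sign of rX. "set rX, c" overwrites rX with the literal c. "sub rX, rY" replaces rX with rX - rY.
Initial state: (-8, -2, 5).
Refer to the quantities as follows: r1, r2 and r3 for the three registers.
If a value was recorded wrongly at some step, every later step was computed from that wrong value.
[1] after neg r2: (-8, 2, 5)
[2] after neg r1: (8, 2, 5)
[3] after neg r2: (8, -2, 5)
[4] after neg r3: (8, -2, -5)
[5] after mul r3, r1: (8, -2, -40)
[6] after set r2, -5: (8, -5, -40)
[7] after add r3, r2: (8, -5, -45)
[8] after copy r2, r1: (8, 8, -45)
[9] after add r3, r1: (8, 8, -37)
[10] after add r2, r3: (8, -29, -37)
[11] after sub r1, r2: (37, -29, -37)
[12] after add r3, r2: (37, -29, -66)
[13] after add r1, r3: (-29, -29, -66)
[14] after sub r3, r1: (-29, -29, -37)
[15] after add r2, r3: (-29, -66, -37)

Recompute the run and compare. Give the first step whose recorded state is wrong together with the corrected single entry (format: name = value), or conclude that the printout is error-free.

no error

Recomputing the run from the initial state:
step 1: r1 = -8, r2 = 2, r3 = 5
step 2: r1 = 8, r2 = 2, r3 = 5
step 3: r1 = 8, r2 = -2, r3 = 5
step 4: r1 = 8, r2 = -2, r3 = -5
step 5: r1 = 8, r2 = -2, r3 = -40
step 6: r1 = 8, r2 = -5, r3 = -40
step 7: r1 = 8, r2 = -5, r3 = -45
step 8: r1 = 8, r2 = 8, r3 = -45
step 9: r1 = 8, r2 = 8, r3 = -37
step 10: r1 = 8, r2 = -29, r3 = -37
step 11: r1 = 37, r2 = -29, r3 = -37
step 12: r1 = 37, r2 = -29, r3 = -66
step 13: r1 = -29, r2 = -29, r3 = -66
step 14: r1 = -29, r2 = -29, r3 = -37
step 15: r1 = -29, r2 = -66, r3 = -37
This matches the printout at every step.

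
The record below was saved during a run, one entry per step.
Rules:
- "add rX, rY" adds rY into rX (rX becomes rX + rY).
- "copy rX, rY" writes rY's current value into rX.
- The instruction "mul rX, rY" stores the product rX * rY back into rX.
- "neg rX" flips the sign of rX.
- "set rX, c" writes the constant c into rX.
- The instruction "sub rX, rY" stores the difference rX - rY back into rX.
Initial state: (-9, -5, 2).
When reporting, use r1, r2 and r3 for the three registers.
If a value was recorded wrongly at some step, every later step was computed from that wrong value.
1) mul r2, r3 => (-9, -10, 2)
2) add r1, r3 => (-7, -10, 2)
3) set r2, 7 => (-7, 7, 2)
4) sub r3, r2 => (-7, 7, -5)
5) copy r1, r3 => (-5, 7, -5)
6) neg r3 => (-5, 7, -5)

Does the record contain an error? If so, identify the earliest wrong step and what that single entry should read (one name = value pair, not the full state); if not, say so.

1. r2 = -5 * 2 = -10 (consistent with the record)
2. r1 = -9 + 2 = -7 (confirmed correct)
3. r2 = 7 (checks out)
4. r3 = 2 - 7 = -5 (no discrepancy)
5. r1 = -5 (verified)
6. r3 = -(-5) = 5 (a discrepancy with the record)
Conclusion: step 6 carries the first error; the entry should be r3 = 5.

step 6, r3 = 5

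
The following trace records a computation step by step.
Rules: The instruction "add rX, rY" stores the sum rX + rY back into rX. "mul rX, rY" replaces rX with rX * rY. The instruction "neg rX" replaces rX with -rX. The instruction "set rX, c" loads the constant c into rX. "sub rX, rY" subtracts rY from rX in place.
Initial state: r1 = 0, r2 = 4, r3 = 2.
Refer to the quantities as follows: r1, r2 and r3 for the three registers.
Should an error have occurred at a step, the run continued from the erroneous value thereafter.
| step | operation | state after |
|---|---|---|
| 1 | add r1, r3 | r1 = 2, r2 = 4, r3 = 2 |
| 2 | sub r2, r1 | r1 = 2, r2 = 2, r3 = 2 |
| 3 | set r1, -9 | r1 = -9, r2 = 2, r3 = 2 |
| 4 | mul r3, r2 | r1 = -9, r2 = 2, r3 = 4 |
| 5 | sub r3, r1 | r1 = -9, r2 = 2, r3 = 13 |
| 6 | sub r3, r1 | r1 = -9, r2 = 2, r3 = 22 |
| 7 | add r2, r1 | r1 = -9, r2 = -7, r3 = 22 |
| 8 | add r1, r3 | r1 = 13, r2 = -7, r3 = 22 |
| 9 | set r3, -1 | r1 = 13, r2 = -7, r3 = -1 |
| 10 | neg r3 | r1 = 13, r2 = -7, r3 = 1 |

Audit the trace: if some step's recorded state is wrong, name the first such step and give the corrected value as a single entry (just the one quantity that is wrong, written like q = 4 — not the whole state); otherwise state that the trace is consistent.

Step 1: r1 = 0 + 2 = 2 — consistent with the trace.
Step 2: r2 = 4 - 2 = 2 — consistent with the trace.
Step 3: r1 = -9 — confirmed correct.
Step 4: r3 = 2 * 2 = 4 — matches.
Step 5: r3 = 4 - -9 = 13 — confirmed correct.
Step 6: r3 = 13 - -9 = 22 — in agreement.
Step 7: r2 = 2 + -9 = -7 — in agreement.
Step 8: r1 = -9 + 22 = 13 — consistent with the trace.
Step 9: r3 = -1 — in agreement.
Step 10: r3 = -(-1) = 1 — exactly as logged.
Each recorded entry agrees with the recomputation.

no error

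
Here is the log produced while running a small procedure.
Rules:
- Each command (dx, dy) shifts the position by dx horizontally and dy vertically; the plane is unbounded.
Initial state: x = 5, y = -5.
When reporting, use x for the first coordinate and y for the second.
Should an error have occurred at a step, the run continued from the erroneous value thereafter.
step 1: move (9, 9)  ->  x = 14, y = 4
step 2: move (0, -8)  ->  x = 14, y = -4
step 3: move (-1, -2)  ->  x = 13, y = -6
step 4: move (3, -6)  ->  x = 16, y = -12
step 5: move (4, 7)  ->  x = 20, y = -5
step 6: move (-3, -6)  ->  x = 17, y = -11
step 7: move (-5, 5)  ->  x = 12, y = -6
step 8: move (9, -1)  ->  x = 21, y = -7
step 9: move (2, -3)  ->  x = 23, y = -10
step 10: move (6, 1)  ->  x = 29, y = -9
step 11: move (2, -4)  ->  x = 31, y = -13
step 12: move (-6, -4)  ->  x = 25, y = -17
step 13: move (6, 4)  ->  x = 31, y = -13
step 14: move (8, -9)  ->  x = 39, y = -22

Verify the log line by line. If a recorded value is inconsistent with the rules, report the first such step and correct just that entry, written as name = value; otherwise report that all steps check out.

Recomputing the run from the initial state:
step 1: x = 14, y = 4
step 2: x = 14, y = -4
step 3: x = 13, y = -6
step 4: x = 16, y = -12
step 5: x = 20, y = -5
step 6: x = 17, y = -11
step 7: x = 12, y = -6
step 8: x = 21, y = -7
step 9: x = 23, y = -10
step 10: x = 29, y = -9
step 11: x = 31, y = -13
step 12: x = 25, y = -17
step 13: x = 31, y = -13
step 14: x = 39, y = -22
This matches the log at every step.

no error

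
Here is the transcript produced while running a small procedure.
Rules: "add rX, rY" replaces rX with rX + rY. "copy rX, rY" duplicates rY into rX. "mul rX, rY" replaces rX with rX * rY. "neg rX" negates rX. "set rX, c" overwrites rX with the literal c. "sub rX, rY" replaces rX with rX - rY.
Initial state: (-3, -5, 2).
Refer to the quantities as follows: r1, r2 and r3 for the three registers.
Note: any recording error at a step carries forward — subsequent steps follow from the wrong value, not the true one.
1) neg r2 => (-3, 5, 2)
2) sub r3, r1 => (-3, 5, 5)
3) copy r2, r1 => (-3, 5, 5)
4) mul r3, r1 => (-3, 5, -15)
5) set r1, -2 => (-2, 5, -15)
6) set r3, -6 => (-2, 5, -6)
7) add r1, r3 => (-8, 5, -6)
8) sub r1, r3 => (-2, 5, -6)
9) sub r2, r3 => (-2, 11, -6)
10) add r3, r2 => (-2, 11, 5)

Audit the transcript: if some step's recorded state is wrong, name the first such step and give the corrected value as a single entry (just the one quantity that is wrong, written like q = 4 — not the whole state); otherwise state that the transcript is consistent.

step 3, r2 = -3

1. r2 = -(-5) = 5 (matches)
2. r3 = 2 - -3 = 5 (confirmed correct)
3. r2 = -3 (not what was recorded)
Conclusion: step 3 carries the first error; the entry should be r2 = -3.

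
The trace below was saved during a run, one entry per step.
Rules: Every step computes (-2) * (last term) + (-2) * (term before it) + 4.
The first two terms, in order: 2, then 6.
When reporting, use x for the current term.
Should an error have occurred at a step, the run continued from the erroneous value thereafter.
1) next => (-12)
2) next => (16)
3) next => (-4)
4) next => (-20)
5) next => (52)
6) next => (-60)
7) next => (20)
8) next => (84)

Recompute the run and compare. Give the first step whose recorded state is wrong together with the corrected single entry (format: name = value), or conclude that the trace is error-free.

1. x = -2*(6) + (-2)*(2) + (4) = -12 (consistent with the trace)
2. x = -2*(-12) + (-2)*(6) + (4) = 16 (confirmed correct)
3. x = -2*(16) + (-2)*(-12) + (4) = -4 (verified)
4. x = -2*(-4) + (-2)*(16) + (4) = -20 (verified)
5. x = -2*(-20) + (-2)*(-4) + (4) = 52 (agrees with the trace)
6. x = -2*(52) + (-2)*(-20) + (4) = -60 (same as recorded)
7. x = -2*(-60) + (-2)*(52) + (4) = 20 (consistent with the trace)
8. x = -2*(20) + (-2)*(-60) + (4) = 84 (exactly as logged)
Every step is consistent.

no error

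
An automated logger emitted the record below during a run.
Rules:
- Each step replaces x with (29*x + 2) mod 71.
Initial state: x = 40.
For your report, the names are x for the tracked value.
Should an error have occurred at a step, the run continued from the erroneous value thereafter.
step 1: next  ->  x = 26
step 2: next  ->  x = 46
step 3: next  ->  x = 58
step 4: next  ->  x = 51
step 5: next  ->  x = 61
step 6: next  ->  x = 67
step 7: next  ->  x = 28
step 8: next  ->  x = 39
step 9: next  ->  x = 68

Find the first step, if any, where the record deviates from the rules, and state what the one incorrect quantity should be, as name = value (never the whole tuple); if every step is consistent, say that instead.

step 8, x = 33

step 1: x = (29*40 + 2) mod 71 = 26 -> verified
step 2: x = (29*26 + 2) mod 71 = 46 -> same as recorded
step 3: x = (29*46 + 2) mod 71 = 58 -> verified
step 4: x = (29*58 + 2) mod 71 = 51 -> confirmed correct
step 5: x = (29*51 + 2) mod 71 = 61 -> agrees with the record
step 6: x = (29*61 + 2) mod 71 = 67 -> agrees with the record
step 7: x = (29*67 + 2) mod 71 = 28 -> confirmed correct
step 8: x = (29*28 + 2) mod 71 = 33 -> the entry is off here
The earliest wrong entry is at step 8: it should read x = 33.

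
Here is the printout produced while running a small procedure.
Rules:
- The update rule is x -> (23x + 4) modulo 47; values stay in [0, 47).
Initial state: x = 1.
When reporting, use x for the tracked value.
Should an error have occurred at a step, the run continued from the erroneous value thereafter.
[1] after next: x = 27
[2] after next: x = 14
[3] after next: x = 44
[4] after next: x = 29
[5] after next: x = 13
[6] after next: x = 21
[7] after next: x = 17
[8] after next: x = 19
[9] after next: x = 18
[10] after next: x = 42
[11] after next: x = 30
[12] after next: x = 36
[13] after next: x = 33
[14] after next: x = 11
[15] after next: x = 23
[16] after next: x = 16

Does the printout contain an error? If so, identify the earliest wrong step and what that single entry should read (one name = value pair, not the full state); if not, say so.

step 15, x = 22

step 1: x = (23*1 + 4) mod 47 = 27 -> confirmed correct
step 2: x = (23*27 + 4) mod 47 = 14 -> consistent with the printout
step 3: x = (23*14 + 4) mod 47 = 44 -> agrees with the printout
step 4: x = (23*44 + 4) mod 47 = 29 -> matches
step 5: x = (23*29 + 4) mod 47 = 13 -> verified
step 6: x = (23*13 + 4) mod 47 = 21 -> consistent with the printout
step 7: x = (23*21 + 4) mod 47 = 17 -> consistent with the printout
step 8: x = (23*17 + 4) mod 47 = 19 -> checks out
step 9: x = (23*19 + 4) mod 47 = 18 -> confirmed correct
step 10: x = (23*18 + 4) mod 47 = 42 -> matches
step 11: x = (23*42 + 4) mod 47 = 30 -> verified
step 12: x = (23*30 + 4) mod 47 = 36 -> agrees with the printout
step 13: x = (23*36 + 4) mod 47 = 33 -> in agreement
step 14: x = (23*33 + 4) mod 47 = 11 -> matches
step 15: x = (23*11 + 4) mod 47 = 22 -> the printout has a different value
So the first discrepancy is step 15, where the right value is x = 22.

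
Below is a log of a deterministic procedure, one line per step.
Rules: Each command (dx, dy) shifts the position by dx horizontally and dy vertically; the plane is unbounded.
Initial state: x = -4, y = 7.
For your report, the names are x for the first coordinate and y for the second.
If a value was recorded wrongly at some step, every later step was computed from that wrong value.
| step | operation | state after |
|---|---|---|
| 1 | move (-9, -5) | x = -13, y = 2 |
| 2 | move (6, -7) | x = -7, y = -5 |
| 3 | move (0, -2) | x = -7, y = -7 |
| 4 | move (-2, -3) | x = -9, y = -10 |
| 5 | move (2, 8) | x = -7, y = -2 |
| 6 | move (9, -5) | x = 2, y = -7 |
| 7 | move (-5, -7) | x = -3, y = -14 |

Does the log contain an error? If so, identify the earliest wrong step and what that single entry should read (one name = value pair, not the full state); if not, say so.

step 1: x = -4 + (-9) = -13, y = 7 + (-5) = 2 -> verified
step 2: x = -13 + (6) = -7, y = 2 + (-7) = -5 -> consistent with the log
step 3: x = -7 + (0) = -7, y = -5 + (-2) = -7 -> consistent with the log
step 4: x = -7 + (-2) = -9, y = -7 + (-3) = -10 -> verified
step 5: x = -9 + (2) = -7, y = -10 + (8) = -2 -> no discrepancy
step 6: x = -7 + (9) = 2, y = -2 + (-5) = -7 -> in agreement
step 7: x = 2 + (-5) = -3, y = -7 + (-7) = -14 -> matches
The whole run recomputes cleanly — no discrepancies.

no error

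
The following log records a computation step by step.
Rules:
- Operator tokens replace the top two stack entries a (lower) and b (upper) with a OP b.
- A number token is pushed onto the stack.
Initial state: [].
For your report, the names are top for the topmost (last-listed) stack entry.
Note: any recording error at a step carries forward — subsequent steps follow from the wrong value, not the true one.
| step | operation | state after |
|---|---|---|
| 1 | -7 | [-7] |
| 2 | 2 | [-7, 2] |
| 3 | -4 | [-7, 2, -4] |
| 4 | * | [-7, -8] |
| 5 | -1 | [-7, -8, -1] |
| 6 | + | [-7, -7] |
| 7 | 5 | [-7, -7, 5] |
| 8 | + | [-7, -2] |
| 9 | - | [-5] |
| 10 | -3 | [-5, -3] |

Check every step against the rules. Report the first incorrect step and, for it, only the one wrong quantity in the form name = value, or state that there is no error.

step 6, top = -9

step 1: push -7: top = -7 -> matches
step 2: push 2: top = 2 -> consistent with the log
step 3: push -4: top = -4 -> no discrepancy
step 4: 2 * -4 = -8 -> confirmed correct
step 5: push -1: top = -1 -> confirmed correct
step 6: -8 + -1 = -9 -> the log has a different value
First incorrect step: 6; the correct value is top = -9.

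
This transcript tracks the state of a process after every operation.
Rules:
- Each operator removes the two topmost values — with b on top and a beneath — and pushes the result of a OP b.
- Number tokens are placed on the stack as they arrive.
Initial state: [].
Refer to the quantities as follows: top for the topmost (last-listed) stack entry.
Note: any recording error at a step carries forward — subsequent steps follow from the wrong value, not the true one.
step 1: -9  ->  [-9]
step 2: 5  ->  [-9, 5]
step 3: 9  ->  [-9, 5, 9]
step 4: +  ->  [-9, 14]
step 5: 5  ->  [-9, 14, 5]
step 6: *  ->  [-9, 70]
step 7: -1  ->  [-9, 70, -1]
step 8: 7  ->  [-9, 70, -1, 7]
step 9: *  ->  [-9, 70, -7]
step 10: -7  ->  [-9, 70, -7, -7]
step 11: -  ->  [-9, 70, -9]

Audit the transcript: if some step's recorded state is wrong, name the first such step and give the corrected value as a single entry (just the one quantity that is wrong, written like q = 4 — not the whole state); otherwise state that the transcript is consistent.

step 11, top = 0

1. push -9: top = -9 (verified)
2. push 5: top = 5 (agrees with the transcript)
3. push 9: top = 9 (confirmed correct)
4. 5 + 9 = 14 (exactly as logged)
5. push 5: top = 5 (no discrepancy)
6. 14 * 5 = 70 (exactly as logged)
7. push -1: top = -1 (checks out)
8. push 7: top = 7 (confirmed correct)
9. -1 * 7 = -7 (checks out)
10. push -7: top = -7 (checks out)
11. -7 - -7 = 0 (not what was recorded)
Step 11 is the first one off; corrected, top = 0.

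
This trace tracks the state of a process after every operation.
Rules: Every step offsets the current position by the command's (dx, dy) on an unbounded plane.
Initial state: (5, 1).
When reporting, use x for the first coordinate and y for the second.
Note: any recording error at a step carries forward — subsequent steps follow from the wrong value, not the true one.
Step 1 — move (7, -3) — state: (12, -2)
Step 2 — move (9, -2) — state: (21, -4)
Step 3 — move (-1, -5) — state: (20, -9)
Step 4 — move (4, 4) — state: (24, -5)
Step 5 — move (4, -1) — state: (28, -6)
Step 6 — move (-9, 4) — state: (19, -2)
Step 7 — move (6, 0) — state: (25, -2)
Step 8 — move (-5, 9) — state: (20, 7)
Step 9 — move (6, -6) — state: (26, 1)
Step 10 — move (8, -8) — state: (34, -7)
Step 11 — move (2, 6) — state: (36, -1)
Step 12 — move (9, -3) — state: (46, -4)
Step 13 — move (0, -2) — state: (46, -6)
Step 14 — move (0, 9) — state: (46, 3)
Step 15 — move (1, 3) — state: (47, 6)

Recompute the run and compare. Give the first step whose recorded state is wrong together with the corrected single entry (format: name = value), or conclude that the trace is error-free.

step 12, x = 45

step 1: x = 5 + (7) = 12, y = 1 + (-3) = -2 -> confirmed correct
step 2: x = 12 + (9) = 21, y = -2 + (-2) = -4 -> agrees with the trace
step 3: x = 21 + (-1) = 20, y = -4 + (-5) = -9 -> in agreement
step 4: x = 20 + (4) = 24, y = -9 + (4) = -5 -> same as recorded
step 5: x = 24 + (4) = 28, y = -5 + (-1) = -6 -> exactly as logged
step 6: x = 28 + (-9) = 19, y = -6 + (4) = -2 -> verified
step 7: x = 19 + (6) = 25, y = -2 + (0) = -2 -> in agreement
step 8: x = 25 + (-5) = 20, y = -2 + (9) = 7 -> agrees with the trace
step 9: x = 20 + (6) = 26, y = 7 + (-6) = 1 -> checks out
step 10: x = 26 + (8) = 34, y = 1 + (-8) = -7 -> matches
step 11: x = 34 + (2) = 36, y = -7 + (6) = -1 -> checks out
step 12: x = 36 + (9) = 45, y = -1 + (-3) = -4 -> the entry is off here
First incorrect step: 12; the correct value is x = 45.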